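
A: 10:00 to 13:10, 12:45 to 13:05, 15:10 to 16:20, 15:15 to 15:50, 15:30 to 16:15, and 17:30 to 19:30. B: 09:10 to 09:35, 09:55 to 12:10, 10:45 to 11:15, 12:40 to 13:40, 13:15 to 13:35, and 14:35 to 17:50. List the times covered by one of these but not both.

First set merges to 10:00–13:10, 15:10–16:20, 17:30–19:30.
Second set merges to 09:10–09:35, 09:55–12:10, 12:40–13:40, 14:35–17:50.
A but not B: 12:10–12:40, 17:50–19:30.
B but not A: 09:10–09:35, 09:55–10:00, 13:10–13:40, 14:35–15:10, 16:20–17:30.
Combining gives A △ B.

09:10–09:35, 09:55–10:00, 12:10–12:40, 13:10–13:40, 14:35–15:10, 16:20–17:30, 17:50–19:30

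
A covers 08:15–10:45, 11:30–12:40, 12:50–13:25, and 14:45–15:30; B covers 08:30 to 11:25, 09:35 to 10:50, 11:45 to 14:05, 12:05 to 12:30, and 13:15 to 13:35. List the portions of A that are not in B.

08:15–08:30, 11:30–11:45, 14:45–15:30

B, merged: 08:30–11:25, 11:45–14:05.
08:15–10:45 \ B = 08:15–08:30.
11:30–12:40 \ B = 11:30–11:45.
12:50–13:25: entirely removed.
14:45–15:30: nothing removed.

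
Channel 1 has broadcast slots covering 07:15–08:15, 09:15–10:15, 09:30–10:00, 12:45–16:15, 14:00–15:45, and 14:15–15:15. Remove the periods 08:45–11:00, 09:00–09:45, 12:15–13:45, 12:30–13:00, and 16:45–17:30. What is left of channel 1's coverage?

First set merges to 07:15-08:15, 09:15-10:15, 12:45-16:15.
Second set merges to 08:45-11:00, 12:15-13:45, 16:45-17:30.
07:15-08:15 is untouched.
09:15-10:15 lies entirely inside B → drops out.
12:45-16:15 with B removed leaves 13:45-16:15.

07:15-08:15, 13:45-16:15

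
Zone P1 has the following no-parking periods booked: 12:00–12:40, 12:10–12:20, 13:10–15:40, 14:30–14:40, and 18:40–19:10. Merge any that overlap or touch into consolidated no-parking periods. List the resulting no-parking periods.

12:00–12:40, 13:10–15:40, 18:40–19:10

12:10–12:20 overlaps/touches 12:00–12:40 → extend to 12:00–12:40.
13:10–15:40 is disjoint → start new block.
14:30–14:40 overlaps/touches 13:10–15:40 → extend to 13:10–15:40.
18:40–19:10 is disjoint → start new block.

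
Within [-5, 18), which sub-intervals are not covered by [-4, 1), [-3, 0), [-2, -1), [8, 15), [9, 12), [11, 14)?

Covered (merged): [-4, 1), [8, 15).
Gaps within [-5, 18): [-5, -4), [1, 8), [15, 18).

[-5, -4) ∪ [1, 8) ∪ [15, 18)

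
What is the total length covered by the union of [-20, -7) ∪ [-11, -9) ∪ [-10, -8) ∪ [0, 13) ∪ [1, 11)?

Merged: [-20, -7), [0, 13).
Lengths: 13 + 13 = 26.

26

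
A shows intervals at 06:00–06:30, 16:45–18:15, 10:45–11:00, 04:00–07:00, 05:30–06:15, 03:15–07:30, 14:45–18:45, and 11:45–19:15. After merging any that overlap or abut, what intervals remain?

Sort by start: 03:15–07:30, 04:00–07:00, 05:30–06:15, 06:00–06:30, 10:45–11:00, 11:45–19:15, 14:45–18:45, 16:45–18:15.
04:00–07:00 overlaps/touches 03:15–07:30 → extend to 03:15–07:30.
05:30–06:15 overlaps/touches 03:15–07:30 → extend to 03:15–07:30.
06:00–06:30 overlaps/touches 03:15–07:30 → extend to 03:15–07:30.
10:45–11:00 is disjoint → start new block.
11:45–19:15 is disjoint → start new block.
14:45–18:45 overlaps/touches 11:45–19:15 → extend to 11:45–19:15.
16:45–18:15 overlaps/touches 11:45–19:15 → extend to 11:45–19:15.

03:15–07:30, 10:45–11:00, 11:45–19:15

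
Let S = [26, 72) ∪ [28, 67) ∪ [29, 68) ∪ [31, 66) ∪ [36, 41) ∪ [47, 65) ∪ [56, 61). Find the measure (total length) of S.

Merged: [26, 72).
Length: 46.

46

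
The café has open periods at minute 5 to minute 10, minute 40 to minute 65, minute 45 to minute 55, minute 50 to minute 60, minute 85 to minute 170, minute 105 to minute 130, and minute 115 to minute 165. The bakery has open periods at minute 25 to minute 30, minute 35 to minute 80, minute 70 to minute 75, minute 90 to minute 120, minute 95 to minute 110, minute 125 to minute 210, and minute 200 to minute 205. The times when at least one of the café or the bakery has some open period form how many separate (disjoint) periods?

A, merged: minute 5 to minute 10, minute 40 to minute 65, minute 85 to minute 170.
B, merged: minute 25 to minute 30, minute 35 to minute 80, minute 90 to minute 120, minute 125 to minute 210.
A ∪ B = minute 5 to minute 10, minute 25 to minute 30, minute 35 to minute 80, minute 85 to minute 210.
That is 4 disjoint pieces.

4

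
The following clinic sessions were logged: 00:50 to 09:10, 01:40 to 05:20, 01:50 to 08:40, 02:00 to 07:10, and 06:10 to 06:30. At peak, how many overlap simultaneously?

4

At 02:00, 4 of the intervals are simultaneously active.
No point has more.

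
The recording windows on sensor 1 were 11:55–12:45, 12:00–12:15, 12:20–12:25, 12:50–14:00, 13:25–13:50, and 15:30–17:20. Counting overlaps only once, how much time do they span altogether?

3 h 50 min

Merged: 11:55–12:45, 12:50–14:00, 15:30–17:20.
Lengths: 50 min + 1 h 10 min + 1 h 50 min = 3 h 50 min.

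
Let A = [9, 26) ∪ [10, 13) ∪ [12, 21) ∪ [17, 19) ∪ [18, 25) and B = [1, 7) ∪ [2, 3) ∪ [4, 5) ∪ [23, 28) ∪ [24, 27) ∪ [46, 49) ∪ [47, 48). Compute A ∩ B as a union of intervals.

A, merged: [9, 26).
B, merged: [1, 7), [23, 28), [46, 49).
[9, 26) ∩ B → [23, 26).

[23, 26)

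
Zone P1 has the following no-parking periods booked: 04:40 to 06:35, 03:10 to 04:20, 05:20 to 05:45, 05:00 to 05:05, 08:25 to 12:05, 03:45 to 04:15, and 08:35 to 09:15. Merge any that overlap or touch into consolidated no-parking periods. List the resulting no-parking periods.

Sort by start: 03:10–04:20, 03:45–04:15, 04:40–06:35, 05:00–05:05, 05:20–05:45, 08:25–12:05, 08:35–09:15.
03:45–04:15 overlaps/touches 03:10–04:20 → extend to 03:10–04:20.
04:40–06:35 is disjoint → start new block.
05:00–05:05 overlaps/touches 04:40–06:35 → extend to 04:40–06:35.
05:20–05:45 overlaps/touches 04:40–06:35 → extend to 04:40–06:35.
08:25–12:05 is disjoint → start new block.
08:35–09:15 overlaps/touches 08:25–12:05 → extend to 08:25–12:05.

03:10–04:20, 04:40–06:35, 08:25–12:05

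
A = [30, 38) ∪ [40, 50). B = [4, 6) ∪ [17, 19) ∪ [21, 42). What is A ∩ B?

[30, 38) ∪ [40, 42)

[30, 38) ∩ B → [30, 38).
[40, 50) ∩ B → [40, 42).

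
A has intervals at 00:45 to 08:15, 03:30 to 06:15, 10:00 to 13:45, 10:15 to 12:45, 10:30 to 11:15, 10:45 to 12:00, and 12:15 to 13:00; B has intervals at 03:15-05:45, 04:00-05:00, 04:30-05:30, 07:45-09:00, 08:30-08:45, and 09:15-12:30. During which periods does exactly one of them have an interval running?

First set merges to 00:45-08:15, 10:00-13:45.
Second set merges to 03:15-05:45, 07:45-09:00, 09:15-12:30.
A but not B: 00:45-03:15, 05:45-07:45, 12:30-13:45.
B but not A: 08:15-09:00, 09:15-10:00.
Combining gives A △ B.

00:45-03:15, 05:45-07:45, 08:15-09:00, 09:15-10:00, 12:30-13:45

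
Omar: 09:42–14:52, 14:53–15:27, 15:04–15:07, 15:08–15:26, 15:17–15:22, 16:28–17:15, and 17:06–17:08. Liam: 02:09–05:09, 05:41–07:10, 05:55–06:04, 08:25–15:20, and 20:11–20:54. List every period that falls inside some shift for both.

A, merged: 09:42–14:52, 14:53–15:27, 16:28–17:15.
B, merged: 02:09–05:09, 05:41–07:10, 08:25–15:20, 20:11–20:54.
09:42–14:52 overlaps B on 09:42–14:52.
14:53–15:27 overlaps B on 14:53–15:20.
16:28–17:15 falls entirely outside B.

09:42–14:52, 14:53–15:20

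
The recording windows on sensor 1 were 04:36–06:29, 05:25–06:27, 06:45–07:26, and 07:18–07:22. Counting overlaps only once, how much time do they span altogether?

2 h 34 min

Merged: 04:36–06:29, 06:45–07:26.
Lengths: 1 h 53 min + 41 min = 2 h 34 min.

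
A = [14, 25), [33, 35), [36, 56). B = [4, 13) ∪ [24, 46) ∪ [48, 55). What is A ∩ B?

[24, 25) ∪ [33, 35) ∪ [36, 46) ∪ [48, 55)

[14, 25) ∩ B → [24, 25).
[33, 35) ∩ B → [33, 35).
[36, 56) ∩ B → [36, 46), [48, 55).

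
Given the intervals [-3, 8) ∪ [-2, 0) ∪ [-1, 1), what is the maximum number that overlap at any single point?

3

Walk the sorted start/end points keeping a running depth.
The depth first hits 3 at -1.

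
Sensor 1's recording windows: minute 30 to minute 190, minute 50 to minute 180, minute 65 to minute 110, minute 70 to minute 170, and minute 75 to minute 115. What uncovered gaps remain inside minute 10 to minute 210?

minute 10 to minute 30, minute 190 to minute 210

The merged coverage is minute 30 to minute 190.
Gaps within minute 10 to minute 210: minute 10 to minute 30, minute 190 to minute 210.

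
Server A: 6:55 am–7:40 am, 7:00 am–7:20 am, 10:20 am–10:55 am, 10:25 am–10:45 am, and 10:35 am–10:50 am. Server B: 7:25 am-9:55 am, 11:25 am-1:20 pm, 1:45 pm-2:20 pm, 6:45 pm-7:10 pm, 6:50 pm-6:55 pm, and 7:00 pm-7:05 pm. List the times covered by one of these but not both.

6:55 am-7:25 am, 7:40 am-9:55 am, 10:20 am-10:55 am, 11:25 am-1:20 pm, 1:45 pm-2:20 pm, 6:45 pm-7:10 pm

First set merges to 6:55 am-7:40 am, 10:20 am-10:55 am.
Second set merges to 7:25 am-9:55 am, 11:25 am-1:20 pm, 1:45 pm-2:20 pm, 6:45 pm-7:10 pm.
A \ B = 6:55 am-7:25 am, 10:20 am-10:55 am.
B \ A = 7:40 am-9:55 am, 11:25 am-1:20 pm, 1:45 pm-2:20 pm, 6:45 pm-7:10 pm.
Union of the two gives the symmetric difference.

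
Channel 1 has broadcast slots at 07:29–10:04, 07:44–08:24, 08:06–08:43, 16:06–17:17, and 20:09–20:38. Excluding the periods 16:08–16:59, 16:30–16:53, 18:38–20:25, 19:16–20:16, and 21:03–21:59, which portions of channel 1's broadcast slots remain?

07:29-10:04, 16:06-16:08, 16:59-17:17, 20:25-20:38

Merge the first list: 07:29-10:04, 16:06-17:17, 20:09-20:38.
Merge the second list: 16:08-16:59, 18:38-20:25, 21:03-21:59.
07:29-10:04 is untouched.
16:06-17:17 with B removed leaves 16:06-16:08, 16:59-17:17.
20:09-20:38 with B removed leaves 20:25-20:38.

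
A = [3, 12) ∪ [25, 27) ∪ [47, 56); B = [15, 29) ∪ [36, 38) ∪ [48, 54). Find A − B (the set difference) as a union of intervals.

[3, 12): nothing removed.
[25, 27): entirely removed.
[47, 56) \ B = [47, 48), [54, 56).

[3, 12) ∪ [47, 48) ∪ [54, 56)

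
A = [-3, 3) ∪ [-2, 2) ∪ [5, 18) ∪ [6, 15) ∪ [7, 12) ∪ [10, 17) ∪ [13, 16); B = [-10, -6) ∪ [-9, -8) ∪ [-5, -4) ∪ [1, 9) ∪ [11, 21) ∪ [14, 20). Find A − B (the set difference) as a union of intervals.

Merge the first list: [-3, 3), [5, 18).
Merge the second list: [-10, -6), [-5, -4), [1, 9), [11, 21).
[-3, 3) minus B → [-3, 1).
[5, 18) minus B → [9, 11).

[-3, 1) ∪ [9, 11)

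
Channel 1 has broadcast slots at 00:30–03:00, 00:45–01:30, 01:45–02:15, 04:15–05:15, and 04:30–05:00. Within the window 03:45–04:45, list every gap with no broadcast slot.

The merged coverage is 00:30–03:00, 04:15–05:15.
Uncovered inside 03:45–04:45: 03:45–04:15.

03:45–04:15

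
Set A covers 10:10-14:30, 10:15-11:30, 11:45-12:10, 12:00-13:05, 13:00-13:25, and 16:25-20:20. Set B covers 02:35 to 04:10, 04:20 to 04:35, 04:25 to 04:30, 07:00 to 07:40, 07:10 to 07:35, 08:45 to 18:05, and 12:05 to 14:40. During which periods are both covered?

A, merged: 10:10–14:30, 16:25–20:20.
B, merged: 02:35–04:10, 04:20–04:35, 07:00–07:40, 08:45–18:05.
10:10–14:30 ∩ B → 10:10–14:30.
16:25–20:20 ∩ B → 16:25–18:05.

10:10–14:30, 16:25–18:05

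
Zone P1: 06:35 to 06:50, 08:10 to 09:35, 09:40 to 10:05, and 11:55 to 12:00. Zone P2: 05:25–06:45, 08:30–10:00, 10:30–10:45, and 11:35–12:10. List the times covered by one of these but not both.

A but not B: 06:45-06:50, 08:10-08:30, 10:00-10:05.
B but not A: 05:25-06:35, 09:35-09:40, 10:30-10:45, 11:35-11:55, 12:00-12:10.
Combining gives A △ B.

05:25-06:35, 06:45-06:50, 08:10-08:30, 09:35-09:40, 10:00-10:05, 10:30-10:45, 11:35-11:55, 12:00-12:10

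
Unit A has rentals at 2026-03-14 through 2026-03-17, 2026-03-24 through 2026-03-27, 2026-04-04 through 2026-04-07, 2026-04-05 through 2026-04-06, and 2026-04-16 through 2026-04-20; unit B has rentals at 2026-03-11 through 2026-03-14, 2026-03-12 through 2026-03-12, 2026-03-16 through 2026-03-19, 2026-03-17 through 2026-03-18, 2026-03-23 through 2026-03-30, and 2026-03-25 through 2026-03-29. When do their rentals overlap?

First set merges to 2026-03-14 through 2026-03-17, 2026-03-24 through 2026-03-27, 2026-04-04 through 2026-04-07, 2026-04-16 through 2026-04-20.
Second set merges to 2026-03-11 through 2026-03-14, 2026-03-16 through 2026-03-19, 2026-03-23 through 2026-03-30.
2026-03-14 through 2026-03-17 overlaps B on 2026-03-14 through 2026-03-14, 2026-03-16 through 2026-03-17.
2026-03-24 through 2026-03-27 overlaps B on 2026-03-24 through 2026-03-27.
2026-04-04 through 2026-04-07 falls entirely outside B.
2026-04-16 through 2026-04-20 falls entirely outside B.

2026-03-14 through 2026-03-14, 2026-03-16 through 2026-03-17, 2026-03-24 through 2026-03-27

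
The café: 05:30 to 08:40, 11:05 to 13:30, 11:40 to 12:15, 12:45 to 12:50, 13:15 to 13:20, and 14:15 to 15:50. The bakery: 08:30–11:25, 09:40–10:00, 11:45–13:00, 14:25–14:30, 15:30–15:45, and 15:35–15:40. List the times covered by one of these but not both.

A, merged: 05:30-08:40, 11:05-13:30, 14:15-15:50.
B, merged: 08:30-11:25, 11:45-13:00, 14:25-14:30, 15:30-15:45.
A \ B = 05:30-08:30, 11:25-11:45, 13:00-13:30, 14:15-14:25, 14:30-15:30, 15:45-15:50.
B \ A = 08:40-11:05.
Union of the two gives the symmetric difference.

05:30-08:30, 08:40-11:05, 11:25-11:45, 13:00-13:30, 14:15-14:25, 14:30-15:30, 15:45-15:50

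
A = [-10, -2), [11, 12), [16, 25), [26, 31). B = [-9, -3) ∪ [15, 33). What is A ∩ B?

[-10, -2) ∩ B → [-9, -3).
[11, 12) meets no B interval.
[16, 25) ∩ B → [16, 25).
[26, 31) ∩ B → [26, 31).

[-9, -3) ∪ [16, 25) ∪ [26, 31)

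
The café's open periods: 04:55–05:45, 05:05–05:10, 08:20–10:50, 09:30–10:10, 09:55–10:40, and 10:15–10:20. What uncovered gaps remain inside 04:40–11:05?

04:40–04:55, 05:45–08:20, 10:50–11:05

The merged coverage is 04:55–05:45, 08:20–10:50.
Uncovered inside 04:40–11:05: 04:40–04:55, 05:45–08:20, 10:50–11:05.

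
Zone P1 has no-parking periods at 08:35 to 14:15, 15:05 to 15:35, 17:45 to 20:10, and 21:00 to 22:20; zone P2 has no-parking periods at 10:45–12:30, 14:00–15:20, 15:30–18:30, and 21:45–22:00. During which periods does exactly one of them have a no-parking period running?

Only in the first: 08:35–10:45, 12:30–14:00, 15:20–15:30, 18:30–20:10, 21:00–21:45, 22:00–22:20.
Only in the second: 14:15–15:05, 15:35–17:45.
Together these are the periods covered by exactly one.

08:35–10:45, 12:30–14:00, 14:15–15:05, 15:20–15:30, 15:35–17:45, 18:30–20:10, 21:00–21:45, 22:00–22:20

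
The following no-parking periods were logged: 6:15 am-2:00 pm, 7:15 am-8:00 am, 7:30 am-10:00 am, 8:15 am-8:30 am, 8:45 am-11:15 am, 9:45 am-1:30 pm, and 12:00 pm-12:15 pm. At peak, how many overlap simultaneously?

Sweep endpoints in order; track running count of active intervals.
Peak of 4 reached at 9:45 am.

4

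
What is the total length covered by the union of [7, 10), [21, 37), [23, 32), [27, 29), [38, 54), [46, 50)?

Merged: [7, 10), [21, 37), [38, 54).
Lengths: 3 + 16 + 16 = 35.

35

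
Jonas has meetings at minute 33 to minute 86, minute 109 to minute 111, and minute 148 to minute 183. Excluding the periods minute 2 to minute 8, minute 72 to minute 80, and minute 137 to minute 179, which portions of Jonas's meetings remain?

minute 33 to minute 86 \ B = minute 33 to minute 72, minute 80 to minute 86.
minute 109 to minute 111: nothing removed.
minute 148 to minute 183 \ B = minute 179 to minute 183.

minute 33 to minute 72, minute 80 to minute 86, minute 109 to minute 111, minute 179 to minute 183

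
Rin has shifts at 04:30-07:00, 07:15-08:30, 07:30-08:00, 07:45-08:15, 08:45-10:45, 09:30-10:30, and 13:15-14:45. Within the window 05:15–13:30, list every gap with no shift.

07:00–07:15, 08:30–08:45, 10:45–13:15

After merging, the occupied span is 04:30–07:00, 07:15–08:30, 08:45–10:45, 13:15–14:45.
Uncovered inside 05:15–13:30: 07:00–07:15, 08:30–08:45, 10:45–13:15.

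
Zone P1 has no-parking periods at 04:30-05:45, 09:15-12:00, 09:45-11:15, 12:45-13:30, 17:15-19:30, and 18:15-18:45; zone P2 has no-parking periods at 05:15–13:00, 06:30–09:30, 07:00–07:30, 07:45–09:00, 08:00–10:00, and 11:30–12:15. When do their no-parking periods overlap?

First set merges to 04:30-05:45, 09:15-12:00, 12:45-13:30, 17:15-19:30.
Second set merges to 05:15-13:00.
04:30-05:45 meets the second set on 05:15-05:45.
09:15-12:00 meets the second set on 09:15-12:00.
12:45-13:30 meets the second set on 12:45-13:00.
17:15-19:30: no overlap with the second set.

05:15-05:45, 09:15-12:00, 12:45-13:00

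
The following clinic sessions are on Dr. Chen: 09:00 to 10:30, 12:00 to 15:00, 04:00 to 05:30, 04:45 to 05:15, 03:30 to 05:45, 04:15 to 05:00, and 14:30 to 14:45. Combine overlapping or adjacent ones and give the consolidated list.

03:30–05:45, 09:00–10:30, 12:00–15:00

Sort by start: 03:30–05:45, 04:00–05:30, 04:15–05:00, 04:45–05:15, 09:00–10:30, 12:00–15:00, 14:30–14:45.
04:00–05:30 overlaps/touches 03:30–05:45 → extend to 03:30–05:45.
04:15–05:00 overlaps/touches 03:30–05:45 → extend to 03:30–05:45.
04:45–05:15 overlaps/touches 03:30–05:45 → extend to 03:30–05:45.
09:00–10:30 is disjoint → start new block.
12:00–15:00 is disjoint → start new block.
14:30–14:45 overlaps/touches 12:00–15:00 → extend to 12:00–15:00.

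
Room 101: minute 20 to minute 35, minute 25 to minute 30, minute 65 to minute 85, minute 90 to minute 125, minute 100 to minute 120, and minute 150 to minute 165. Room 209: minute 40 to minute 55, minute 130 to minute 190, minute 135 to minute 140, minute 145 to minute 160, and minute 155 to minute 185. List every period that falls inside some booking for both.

minute 150 to minute 165

A, merged: minute 20 to minute 35, minute 65 to minute 85, minute 90 to minute 125, minute 150 to minute 165.
B, merged: minute 40 to minute 55, minute 130 to minute 190.
minute 20 to minute 35 falls entirely outside B.
minute 65 to minute 85 falls entirely outside B.
minute 90 to minute 125 falls entirely outside B.
minute 150 to minute 165 overlaps B on minute 150 to minute 165.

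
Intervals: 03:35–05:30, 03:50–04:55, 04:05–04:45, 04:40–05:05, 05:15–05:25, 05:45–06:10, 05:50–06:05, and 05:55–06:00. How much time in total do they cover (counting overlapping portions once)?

Merged: 03:35-05:30, 05:45-06:10.
Lengths: 1 h 55 min + 25 min = 2 h 20 min.

2 h 20 min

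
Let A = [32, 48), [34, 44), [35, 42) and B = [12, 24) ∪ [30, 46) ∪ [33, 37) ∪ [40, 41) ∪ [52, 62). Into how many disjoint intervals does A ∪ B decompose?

First set merges to [32, 48).
Second set merges to [12, 24), [30, 46), [52, 62).
A ∪ B = [12, 24), [30, 48), [52, 62).
That is 3 disjoint pieces.

3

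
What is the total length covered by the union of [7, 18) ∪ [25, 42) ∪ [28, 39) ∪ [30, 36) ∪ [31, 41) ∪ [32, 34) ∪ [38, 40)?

28

Merged: [7, 18), [25, 42).
Lengths: 11 + 17 = 28.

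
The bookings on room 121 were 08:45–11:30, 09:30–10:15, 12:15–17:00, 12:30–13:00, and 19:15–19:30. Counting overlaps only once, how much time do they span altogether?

Merged: 08:45-11:30, 12:15-17:00, 19:15-19:30.
Lengths: 2 h 45 min + 4 h 45 min + 15 min = 7 h 45 min.

7 h 45 min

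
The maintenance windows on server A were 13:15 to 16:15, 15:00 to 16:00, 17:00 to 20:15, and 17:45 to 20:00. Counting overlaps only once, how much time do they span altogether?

Merged: 13:15–16:15, 17:00–20:15.
Lengths: 3 h + 3 h 15 min = 6 h 15 min.

6 h 15 min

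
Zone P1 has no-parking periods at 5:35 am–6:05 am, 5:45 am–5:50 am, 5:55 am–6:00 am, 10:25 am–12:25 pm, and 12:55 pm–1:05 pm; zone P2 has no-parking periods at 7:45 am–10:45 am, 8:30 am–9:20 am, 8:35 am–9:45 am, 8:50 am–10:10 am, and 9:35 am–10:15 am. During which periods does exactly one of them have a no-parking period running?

5:35 am-6:05 am, 7:45 am-10:25 am, 10:45 am-12:25 pm, 12:55 pm-1:05 pm

A, merged: 5:35 am-6:05 am, 10:25 am-12:25 pm, 12:55 pm-1:05 pm.
B, merged: 7:45 am-10:45 am.
A but not B: 5:35 am-6:05 am, 10:45 am-12:25 pm, 12:55 pm-1:05 pm.
B but not A: 7:45 am-10:25 am.
Combining gives A △ B.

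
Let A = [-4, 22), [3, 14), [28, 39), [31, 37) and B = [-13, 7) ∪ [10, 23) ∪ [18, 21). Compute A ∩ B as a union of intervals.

[-4, 7) ∪ [10, 22)

Merge the first list: [-4, 22), [28, 39).
Merge the second list: [-13, 7), [10, 23).
[-4, 22) overlaps B on [-4, 7), [10, 22).
[28, 39) falls entirely outside B.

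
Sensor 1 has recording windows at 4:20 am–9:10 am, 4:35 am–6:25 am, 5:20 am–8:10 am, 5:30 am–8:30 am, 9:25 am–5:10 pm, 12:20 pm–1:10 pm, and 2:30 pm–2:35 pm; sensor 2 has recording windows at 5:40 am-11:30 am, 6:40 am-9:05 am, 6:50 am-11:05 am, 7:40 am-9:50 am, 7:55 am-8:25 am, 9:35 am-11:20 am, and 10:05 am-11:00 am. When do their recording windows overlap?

5:40 am–9:10 am, 9:25 am–11:30 am

First set merges to 4:20 am–9:10 am, 9:25 am–5:10 pm.
Second set merges to 5:40 am–11:30 am.
4:20 am–9:10 am meets the second set on 5:40 am–9:10 am.
9:25 am–5:10 pm meets the second set on 9:25 am–11:30 am.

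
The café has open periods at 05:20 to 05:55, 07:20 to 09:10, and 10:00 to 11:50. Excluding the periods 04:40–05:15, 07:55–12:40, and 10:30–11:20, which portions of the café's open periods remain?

05:20–05:55, 07:20–07:55

Second set merges to 04:40–05:15, 07:55–12:40.
05:20–05:55: no B overlap → unchanged.
07:20–09:10 minus B → 07:20–07:55.
10:00–11:50: fully covered by B → removed.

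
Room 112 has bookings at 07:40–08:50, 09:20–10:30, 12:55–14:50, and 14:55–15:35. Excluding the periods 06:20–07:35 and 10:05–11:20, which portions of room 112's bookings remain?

07:40–08:50 is untouched.
09:20–10:30 with B removed leaves 09:20–10:05.
12:55–14:50 is untouched.
14:55–15:35 is untouched.

07:40–08:50, 09:20–10:05, 12:55–14:50, 14:55–15:35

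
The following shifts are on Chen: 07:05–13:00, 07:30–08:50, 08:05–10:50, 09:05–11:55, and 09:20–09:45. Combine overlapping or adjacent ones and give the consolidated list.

07:05–13:00

07:30–08:50 overlaps/touches 07:05–13:00 → extend to 07:05–13:00.
08:05–10:50 overlaps/touches 07:05–13:00 → extend to 07:05–13:00.
09:05–11:55 overlaps/touches 07:05–13:00 → extend to 07:05–13:00.
09:20–09:45 overlaps/touches 07:05–13:00 → extend to 07:05–13:00.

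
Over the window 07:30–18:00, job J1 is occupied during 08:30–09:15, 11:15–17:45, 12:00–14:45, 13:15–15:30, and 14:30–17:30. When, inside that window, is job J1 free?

After merging, the occupied span is 08:30-09:15, 11:15-17:45.
Uncovered inside 07:30-18:00: 07:30-08:30, 09:15-11:15, 17:45-18:00.

07:30-08:30, 09:15-11:15, 17:45-18:00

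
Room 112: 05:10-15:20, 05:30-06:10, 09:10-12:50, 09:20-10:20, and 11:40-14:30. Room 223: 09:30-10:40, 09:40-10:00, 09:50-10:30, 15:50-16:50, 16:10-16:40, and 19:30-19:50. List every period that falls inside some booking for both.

09:30-10:40

First set merges to 05:10-15:20.
Second set merges to 09:30-10:40, 15:50-16:50, 19:30-19:50.
05:10-15:20 meets the second set on 09:30-10:40.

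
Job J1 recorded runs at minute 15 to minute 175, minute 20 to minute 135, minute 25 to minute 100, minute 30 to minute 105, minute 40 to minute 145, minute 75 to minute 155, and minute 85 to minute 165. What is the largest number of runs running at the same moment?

Walk the sorted start/end points keeping a running depth.
The depth first hits 7 at minute 85.

7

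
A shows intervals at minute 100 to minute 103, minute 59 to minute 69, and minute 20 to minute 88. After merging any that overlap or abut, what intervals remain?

minute 20 to minute 88, minute 100 to minute 103

Sort by start: minute 20 to minute 88, minute 59 to minute 69, minute 100 to minute 103.
minute 59 to minute 69 overlaps/touches minute 20 to minute 88 → extend to minute 20 to minute 88.
minute 100 to minute 103 is disjoint → start new block.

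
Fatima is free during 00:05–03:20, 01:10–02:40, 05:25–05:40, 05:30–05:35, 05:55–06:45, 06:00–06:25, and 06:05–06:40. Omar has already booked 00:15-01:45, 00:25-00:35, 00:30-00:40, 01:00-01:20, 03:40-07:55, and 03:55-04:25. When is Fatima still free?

00:05–00:15, 01:45–03:20

First set merges to 00:05–03:20, 05:25–05:40, 05:55–06:45.
Second set merges to 00:15–01:45, 03:40–07:55.
00:05–03:20 with B removed leaves 00:05–00:15, 01:45–03:20.
05:25–05:40 lies entirely inside B → drops out.
05:55–06:45 lies entirely inside B → drops out.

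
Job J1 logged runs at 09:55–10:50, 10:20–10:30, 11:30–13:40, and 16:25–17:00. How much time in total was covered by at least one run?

3 h 40 min

Merged: 09:55-10:50, 11:30-13:40, 16:25-17:00.
Lengths: 55 min + 2 h 10 min + 35 min = 3 h 40 min.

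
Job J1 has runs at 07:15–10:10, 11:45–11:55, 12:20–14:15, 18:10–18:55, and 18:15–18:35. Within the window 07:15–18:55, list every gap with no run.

10:10–11:45, 11:55–12:20, 14:15–18:10

Covered (merged): 07:15–10:10, 11:45–11:55, 12:20–14:15, 18:10–18:55.
Gaps within 07:15–18:55: 10:10–11:45, 11:55–12:20, 14:15–18:10.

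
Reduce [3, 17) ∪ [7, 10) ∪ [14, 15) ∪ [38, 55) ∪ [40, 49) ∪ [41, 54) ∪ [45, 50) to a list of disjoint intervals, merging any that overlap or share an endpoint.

[7, 10) overlaps/touches [3, 17) → extend to [3, 17).
[14, 15) overlaps/touches [3, 17) → extend to [3, 17).
[38, 55) is disjoint → start new block.
[40, 49) overlaps/touches [38, 55) → extend to [38, 55).
[41, 54) overlaps/touches [38, 55) → extend to [38, 55).
[45, 50) overlaps/touches [38, 55) → extend to [38, 55).

[3, 17) ∪ [38, 55)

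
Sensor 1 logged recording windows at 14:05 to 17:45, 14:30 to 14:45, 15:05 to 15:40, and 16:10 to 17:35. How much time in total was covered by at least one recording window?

3 h 40 min

Merged: 14:05-17:45.
Length: 3 h 40 min.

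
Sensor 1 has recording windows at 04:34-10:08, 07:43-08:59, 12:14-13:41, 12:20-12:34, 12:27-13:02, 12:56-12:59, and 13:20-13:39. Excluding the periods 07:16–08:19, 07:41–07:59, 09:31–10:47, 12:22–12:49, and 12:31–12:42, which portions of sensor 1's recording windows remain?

04:34-07:16, 08:19-09:31, 12:14-12:22, 12:49-13:41

A, merged: 04:34-10:08, 12:14-13:41.
B, merged: 07:16-08:19, 09:31-10:47, 12:22-12:49.
04:34-10:08 \ B = 04:34-07:16, 08:19-09:31.
12:14-13:41 \ B = 12:14-12:22, 12:49-13:41.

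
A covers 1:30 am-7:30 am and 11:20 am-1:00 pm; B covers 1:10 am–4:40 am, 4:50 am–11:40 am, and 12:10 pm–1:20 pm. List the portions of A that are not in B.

4:40 am–4:50 am, 11:40 am–12:10 pm

1:30 am–7:30 am \ B = 4:40 am–4:50 am.
11:20 am–1:00 pm \ B = 11:40 am–12:10 pm.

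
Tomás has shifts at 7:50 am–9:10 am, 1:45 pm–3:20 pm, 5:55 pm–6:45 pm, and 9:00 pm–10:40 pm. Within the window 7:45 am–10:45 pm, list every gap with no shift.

7:45 am-7:50 am, 9:10 am-1:45 pm, 3:20 pm-5:55 pm, 6:45 pm-9:00 pm, 10:40 pm-10:45 pm

The merged coverage is 7:50 am-9:10 am, 1:45 pm-3:20 pm, 5:55 pm-6:45 pm, 9:00 pm-10:40 pm.
Complement within 7:45 am-10:45 pm: 7:45 am-7:50 am, 9:10 am-1:45 pm, 3:20 pm-5:55 pm, 6:45 pm-9:00 pm, 10:40 pm-10:45 pm.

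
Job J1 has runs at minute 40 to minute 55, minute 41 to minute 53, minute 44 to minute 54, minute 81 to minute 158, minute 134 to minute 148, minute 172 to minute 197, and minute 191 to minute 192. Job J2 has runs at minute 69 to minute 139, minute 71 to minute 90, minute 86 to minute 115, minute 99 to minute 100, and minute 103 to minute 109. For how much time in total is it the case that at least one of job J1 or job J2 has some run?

129 minutes

First set merges to minute 40 to minute 55, minute 81 to minute 158, minute 172 to minute 197.
Second set merges to minute 69 to minute 139.
A ∪ B = minute 40 to minute 55, minute 69 to minute 158, minute 172 to minute 197.
Total: 15 minutes + 89 minutes + 25 minutes = 129 minutes.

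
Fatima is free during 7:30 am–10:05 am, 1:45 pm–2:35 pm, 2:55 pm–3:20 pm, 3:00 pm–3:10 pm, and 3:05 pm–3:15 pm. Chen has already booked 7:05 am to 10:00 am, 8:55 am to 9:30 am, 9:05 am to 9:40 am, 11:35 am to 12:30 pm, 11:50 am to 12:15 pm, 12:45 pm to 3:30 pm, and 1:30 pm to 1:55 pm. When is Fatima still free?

10:00 am–10:05 am

Merge the first list: 7:30 am–10:05 am, 1:45 pm–2:35 pm, 2:55 pm–3:20 pm.
Merge the second list: 7:05 am–10:00 am, 11:35 am–12:30 pm, 12:45 pm–3:30 pm.
7:30 am–10:05 am minus B → 10:00 am–10:05 am.
1:45 pm–2:35 pm: fully covered by B → removed.
2:55 pm–3:20 pm: fully covered by B → removed.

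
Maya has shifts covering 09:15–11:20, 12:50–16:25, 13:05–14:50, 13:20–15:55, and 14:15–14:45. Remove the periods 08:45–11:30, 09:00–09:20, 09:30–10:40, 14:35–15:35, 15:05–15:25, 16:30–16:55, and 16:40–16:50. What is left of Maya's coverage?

12:50–14:35, 15:35–16:25

A, merged: 09:15–11:20, 12:50–16:25.
B, merged: 08:45–11:30, 14:35–15:35, 16:30–16:55.
09:15–11:20: entirely removed.
12:50–16:25 \ B = 12:50–14:35, 15:35–16:25.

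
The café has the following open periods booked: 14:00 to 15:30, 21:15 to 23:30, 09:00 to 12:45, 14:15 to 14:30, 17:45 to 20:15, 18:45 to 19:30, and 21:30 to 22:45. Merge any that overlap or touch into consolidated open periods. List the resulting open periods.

Sort by start: 09:00–12:45, 14:00–15:30, 14:15–14:30, 17:45–20:15, 18:45–19:30, 21:15–23:30, 21:30–22:45.
14:00–15:30 is disjoint → start new block.
14:15–14:30 overlaps/touches 14:00–15:30 → extend to 14:00–15:30.
17:45–20:15 is disjoint → start new block.
18:45–19:30 overlaps/touches 17:45–20:15 → extend to 17:45–20:15.
21:15–23:30 is disjoint → start new block.
21:30–22:45 overlaps/touches 21:15–23:30 → extend to 21:15–23:30.

09:00–12:45, 14:00–15:30, 17:45–20:15, 21:15–23:30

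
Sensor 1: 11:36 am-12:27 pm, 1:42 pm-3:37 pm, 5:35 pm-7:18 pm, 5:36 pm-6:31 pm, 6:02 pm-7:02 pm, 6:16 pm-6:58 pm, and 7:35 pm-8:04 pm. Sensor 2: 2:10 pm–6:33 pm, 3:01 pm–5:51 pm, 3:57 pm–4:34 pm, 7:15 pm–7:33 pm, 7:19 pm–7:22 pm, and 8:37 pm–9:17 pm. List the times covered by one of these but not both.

11:36 am–12:27 pm, 1:42 pm–2:10 pm, 3:37 pm–5:35 pm, 6:33 pm–7:15 pm, 7:18 pm–7:33 pm, 7:35 pm–8:04 pm, 8:37 pm–9:17 pm

Merge the first list: 11:36 am–12:27 pm, 1:42 pm–3:37 pm, 5:35 pm–7:18 pm, 7:35 pm–8:04 pm.
Merge the second list: 2:10 pm–6:33 pm, 7:15 pm–7:33 pm, 8:37 pm–9:17 pm.
A \ B = 11:36 am–12:27 pm, 1:42 pm–2:10 pm, 6:33 pm–7:15 pm, 7:35 pm–8:04 pm.
B \ A = 3:37 pm–5:35 pm, 7:18 pm–7:33 pm, 8:37 pm–9:17 pm.
Union of the two gives the symmetric difference.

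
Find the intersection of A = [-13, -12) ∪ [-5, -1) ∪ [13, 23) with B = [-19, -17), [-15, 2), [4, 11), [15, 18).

[-13, -12) overlaps B on [-13, -12).
[-5, -1) overlaps B on [-5, -1).
[13, 23) overlaps B on [15, 18).

[-13, -12) ∪ [-5, -1) ∪ [15, 18)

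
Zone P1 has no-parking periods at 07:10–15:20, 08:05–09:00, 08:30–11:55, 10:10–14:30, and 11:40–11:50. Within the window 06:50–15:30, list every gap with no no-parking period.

After merging, the occupied span is 07:10-15:20.
Complement within 06:50-15:30: 06:50-07:10, 15:20-15:30.

06:50-07:10, 15:20-15:30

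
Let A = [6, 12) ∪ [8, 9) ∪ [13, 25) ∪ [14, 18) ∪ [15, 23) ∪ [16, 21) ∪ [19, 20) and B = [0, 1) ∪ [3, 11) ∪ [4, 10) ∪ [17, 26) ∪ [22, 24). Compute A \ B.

[11, 12) ∪ [13, 17)

First set merges to [6, 12), [13, 25).
Second set merges to [0, 1), [3, 11), [17, 26).
[6, 12) \ B = [11, 12).
[13, 25) \ B = [13, 17).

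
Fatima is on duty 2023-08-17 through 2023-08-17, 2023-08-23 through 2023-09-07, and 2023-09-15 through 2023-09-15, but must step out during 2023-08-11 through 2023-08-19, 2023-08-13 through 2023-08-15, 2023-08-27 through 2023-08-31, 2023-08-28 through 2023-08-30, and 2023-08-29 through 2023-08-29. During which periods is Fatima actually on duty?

Merge the second list: 2023-08-11 through 2023-08-19, 2023-08-27 through 2023-08-31.
2023-08-17 through 2023-08-17: fully covered by B → removed.
2023-08-23 through 2023-09-07 minus B → 2023-08-23 through 2023-08-26, 2023-09-01 through 2023-09-07.
2023-09-15 through 2023-09-15: no B overlap → unchanged.

2023-08-23 through 2023-08-26, 2023-09-01 through 2023-09-07, 2023-09-15 through 2023-09-15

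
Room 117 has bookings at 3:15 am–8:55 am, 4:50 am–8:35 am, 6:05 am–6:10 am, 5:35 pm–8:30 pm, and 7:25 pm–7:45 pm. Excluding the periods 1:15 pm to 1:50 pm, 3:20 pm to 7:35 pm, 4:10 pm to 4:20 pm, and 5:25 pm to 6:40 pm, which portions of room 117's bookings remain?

A, merged: 3:15 am–8:55 am, 5:35 pm–8:30 pm.
B, merged: 1:15 pm–1:50 pm, 3:20 pm–7:35 pm.
3:15 am–8:55 am: no B overlap → unchanged.
5:35 pm–8:30 pm minus B → 7:35 pm–8:30 pm.

3:15 am–8:55 am, 7:35 pm–8:30 pm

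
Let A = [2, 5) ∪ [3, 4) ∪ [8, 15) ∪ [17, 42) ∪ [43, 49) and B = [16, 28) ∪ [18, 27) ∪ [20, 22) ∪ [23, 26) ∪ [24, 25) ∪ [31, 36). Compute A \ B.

A, merged: [2, 5), [8, 15), [17, 42), [43, 49).
B, merged: [16, 28), [31, 36).
[2, 5) is untouched.
[8, 15) is untouched.
[17, 42) with B removed leaves [28, 31), [36, 42).
[43, 49) is untouched.

[2, 5) ∪ [8, 15) ∪ [28, 31) ∪ [36, 42) ∪ [43, 49)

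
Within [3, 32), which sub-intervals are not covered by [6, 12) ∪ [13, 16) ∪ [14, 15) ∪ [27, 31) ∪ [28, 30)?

[3, 6) ∪ [12, 13) ∪ [16, 27) ∪ [31, 32)

After merging, the occupied span is [6, 12), [13, 16), [27, 31).
Uncovered inside [3, 32): [3, 6), [12, 13), [16, 27), [31, 32).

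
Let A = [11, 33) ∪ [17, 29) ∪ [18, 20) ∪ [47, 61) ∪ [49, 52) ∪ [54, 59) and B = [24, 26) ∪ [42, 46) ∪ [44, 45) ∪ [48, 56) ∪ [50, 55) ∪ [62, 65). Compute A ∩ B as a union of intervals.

[24, 26) ∪ [48, 56)

Merge the first list: [11, 33), [47, 61).
Merge the second list: [24, 26), [42, 46), [48, 56), [62, 65).
[11, 33) meets the second set on [24, 26).
[47, 61) meets the second set on [48, 56).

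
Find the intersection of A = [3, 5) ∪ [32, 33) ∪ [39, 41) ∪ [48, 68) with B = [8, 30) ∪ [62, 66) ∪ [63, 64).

[62, 66)

Merge the second list: [8, 30), [62, 66).
[3, 5) falls entirely outside B.
[32, 33) falls entirely outside B.
[39, 41) falls entirely outside B.
[48, 68) overlaps B on [62, 66).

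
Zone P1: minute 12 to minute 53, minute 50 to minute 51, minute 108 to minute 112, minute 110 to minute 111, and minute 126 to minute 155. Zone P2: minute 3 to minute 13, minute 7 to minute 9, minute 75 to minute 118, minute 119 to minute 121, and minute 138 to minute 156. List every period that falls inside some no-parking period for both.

First set merges to minute 12 to minute 53, minute 108 to minute 112, minute 126 to minute 155.
Second set merges to minute 3 to minute 13, minute 75 to minute 118, minute 119 to minute 121, minute 138 to minute 156.
minute 12 to minute 53 ∩ B → minute 12 to minute 13.
minute 108 to minute 112 ∩ B → minute 108 to minute 112.
minute 126 to minute 155 ∩ B → minute 138 to minute 155.

minute 12 to minute 13, minute 108 to minute 112, minute 138 to minute 155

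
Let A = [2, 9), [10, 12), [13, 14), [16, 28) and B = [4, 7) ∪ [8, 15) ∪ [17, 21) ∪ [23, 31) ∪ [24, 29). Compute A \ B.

B, merged: [4, 7), [8, 15), [17, 21), [23, 31).
[2, 9) minus B → [2, 4), [7, 8).
[10, 12): fully covered by B → removed.
[13, 14): fully covered by B → removed.
[16, 28) minus B → [16, 17), [21, 23).

[2, 4) ∪ [7, 8) ∪ [16, 17) ∪ [21, 23)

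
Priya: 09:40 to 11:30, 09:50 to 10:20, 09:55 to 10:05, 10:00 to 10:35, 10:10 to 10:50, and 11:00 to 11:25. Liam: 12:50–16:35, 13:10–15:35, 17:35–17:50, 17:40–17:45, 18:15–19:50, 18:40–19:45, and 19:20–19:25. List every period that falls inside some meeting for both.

none

A, merged: 09:40-11:30.
B, merged: 12:50-16:35, 17:35-17:50, 18:15-19:50.
09:40-11:30 meets no B interval.
No overlap.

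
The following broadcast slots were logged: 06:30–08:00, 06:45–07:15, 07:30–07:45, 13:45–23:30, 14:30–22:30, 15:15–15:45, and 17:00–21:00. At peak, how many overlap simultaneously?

At 15:15, 3 of the intervals are simultaneously active.
No point has more.

3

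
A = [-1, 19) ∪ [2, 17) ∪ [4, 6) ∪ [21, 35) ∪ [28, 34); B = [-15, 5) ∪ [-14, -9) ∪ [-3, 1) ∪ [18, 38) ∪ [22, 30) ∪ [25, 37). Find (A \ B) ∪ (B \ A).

[-15, -1) ∪ [5, 18) ∪ [19, 21) ∪ [35, 38)

First set merges to [-1, 19), [21, 35).
Second set merges to [-15, 5), [18, 38).
A \ B = [5, 18).
B \ A = [-15, -1), [19, 21), [35, 38).
Union of the two gives the symmetric difference.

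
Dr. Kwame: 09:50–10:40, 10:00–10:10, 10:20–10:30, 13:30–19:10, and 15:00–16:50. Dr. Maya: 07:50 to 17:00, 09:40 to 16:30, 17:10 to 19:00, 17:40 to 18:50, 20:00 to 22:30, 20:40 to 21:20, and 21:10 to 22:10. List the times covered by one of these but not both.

First set merges to 09:50–10:40, 13:30–19:10.
Second set merges to 07:50–17:00, 17:10–19:00, 20:00–22:30.
Only in the first: 17:00–17:10, 19:00–19:10.
Only in the second: 07:50–09:50, 10:40–13:30, 20:00–22:30.
Together these are the periods covered by exactly one.

07:50–09:50, 10:40–13:30, 17:00–17:10, 19:00–19:10, 20:00–22:30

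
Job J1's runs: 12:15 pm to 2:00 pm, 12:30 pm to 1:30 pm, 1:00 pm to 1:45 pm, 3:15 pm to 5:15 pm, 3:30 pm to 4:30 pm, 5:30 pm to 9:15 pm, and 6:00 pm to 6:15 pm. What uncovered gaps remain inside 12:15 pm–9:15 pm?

The merged coverage is 12:15 pm–2:00 pm, 3:15 pm–5:15 pm, 5:30 pm–9:15 pm.
Complement within 12:15 pm–9:15 pm: 2:00 pm–3:15 pm, 5:15 pm–5:30 pm.

2:00 pm–3:15 pm, 5:15 pm–5:30 pm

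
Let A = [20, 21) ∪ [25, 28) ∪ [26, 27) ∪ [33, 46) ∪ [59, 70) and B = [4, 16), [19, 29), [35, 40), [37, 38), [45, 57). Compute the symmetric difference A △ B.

Merge the first list: [20, 21), [25, 28), [33, 46), [59, 70).
Merge the second list: [4, 16), [19, 29), [35, 40), [45, 57).
Only in the first: [33, 35), [40, 45), [59, 70).
Only in the second: [4, 16), [19, 20), [21, 25), [28, 29), [46, 57).
Together these are the periods covered by exactly one.

[4, 16) ∪ [19, 20) ∪ [21, 25) ∪ [28, 29) ∪ [33, 35) ∪ [40, 45) ∪ [46, 57) ∪ [59, 70)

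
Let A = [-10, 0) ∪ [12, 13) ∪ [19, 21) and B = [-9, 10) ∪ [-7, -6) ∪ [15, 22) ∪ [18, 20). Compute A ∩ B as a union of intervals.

[-9, 0) ∪ [19, 21)

Second set merges to [-9, 10), [15, 22).
[-10, 0) overlaps B on [-9, 0).
[12, 13) falls entirely outside B.
[19, 21) overlaps B on [19, 21).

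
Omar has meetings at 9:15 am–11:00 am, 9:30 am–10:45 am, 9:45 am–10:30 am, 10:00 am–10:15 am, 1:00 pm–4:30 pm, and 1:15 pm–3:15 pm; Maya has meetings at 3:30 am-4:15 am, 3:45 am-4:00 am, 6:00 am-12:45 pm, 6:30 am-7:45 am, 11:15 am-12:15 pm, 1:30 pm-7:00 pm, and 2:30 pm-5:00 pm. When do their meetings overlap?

First set merges to 9:15 am–11:00 am, 1:00 pm–4:30 pm.
Second set merges to 3:30 am–4:15 am, 6:00 am–12:45 pm, 1:30 pm–7:00 pm.
9:15 am–11:00 am meets the second set on 9:15 am–11:00 am.
1:00 pm–4:30 pm meets the second set on 1:30 pm–4:30 pm.

9:15 am–11:00 am, 1:30 pm–4:30 pm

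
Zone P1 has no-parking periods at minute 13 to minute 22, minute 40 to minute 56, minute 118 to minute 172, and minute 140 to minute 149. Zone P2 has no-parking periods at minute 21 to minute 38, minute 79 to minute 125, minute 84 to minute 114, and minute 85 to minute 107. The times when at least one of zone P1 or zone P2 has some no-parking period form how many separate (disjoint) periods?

Merge the first list: minute 13 to minute 22, minute 40 to minute 56, minute 118 to minute 172.
Merge the second list: minute 21 to minute 38, minute 79 to minute 125.
A ∪ B = minute 13 to minute 38, minute 40 to minute 56, minute 79 to minute 172.
That is 3 disjoint pieces.

3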